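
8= 8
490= 490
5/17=0.29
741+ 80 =821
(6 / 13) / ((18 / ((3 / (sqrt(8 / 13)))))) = sqrt(26) / 52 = 0.10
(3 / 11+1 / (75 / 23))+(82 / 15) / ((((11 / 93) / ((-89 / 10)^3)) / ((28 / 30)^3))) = -614653257164 / 23203125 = -26490.11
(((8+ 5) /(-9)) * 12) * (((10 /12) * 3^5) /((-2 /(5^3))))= 219375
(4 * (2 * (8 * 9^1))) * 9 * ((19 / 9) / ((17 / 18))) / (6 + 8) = 827.70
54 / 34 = 27 / 17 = 1.59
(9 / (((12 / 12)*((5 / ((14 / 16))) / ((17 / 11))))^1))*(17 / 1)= 18207 / 440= 41.38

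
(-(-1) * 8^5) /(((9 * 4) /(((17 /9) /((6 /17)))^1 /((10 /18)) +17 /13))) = 17477632 /1755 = 9958.76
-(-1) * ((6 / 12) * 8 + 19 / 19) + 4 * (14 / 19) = 151 / 19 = 7.95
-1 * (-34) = 34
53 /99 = 0.54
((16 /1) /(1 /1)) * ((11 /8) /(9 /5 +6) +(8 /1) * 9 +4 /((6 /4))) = 46702 /39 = 1197.49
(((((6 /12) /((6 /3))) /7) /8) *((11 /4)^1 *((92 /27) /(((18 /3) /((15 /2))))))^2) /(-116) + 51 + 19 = 21213816095 /303077376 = 69.99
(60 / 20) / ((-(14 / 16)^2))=-192 / 49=-3.92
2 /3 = 0.67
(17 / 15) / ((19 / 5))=17 / 57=0.30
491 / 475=1.03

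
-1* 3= -3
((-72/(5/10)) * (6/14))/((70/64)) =-13824/245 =-56.42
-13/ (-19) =13/ 19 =0.68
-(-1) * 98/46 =49/23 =2.13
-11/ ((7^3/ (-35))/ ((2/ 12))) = 55/ 294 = 0.19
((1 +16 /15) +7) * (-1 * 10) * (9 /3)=-272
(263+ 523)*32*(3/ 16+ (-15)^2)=5663916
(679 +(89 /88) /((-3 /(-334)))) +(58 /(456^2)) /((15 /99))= 502951183 /635360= 791.60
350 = 350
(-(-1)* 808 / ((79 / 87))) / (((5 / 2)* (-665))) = -140592 / 262675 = -0.54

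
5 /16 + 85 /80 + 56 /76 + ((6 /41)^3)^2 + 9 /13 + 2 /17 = 466219548418261 /159565501663672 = 2.92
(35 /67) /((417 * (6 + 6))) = 35 /335268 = 0.00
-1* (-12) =12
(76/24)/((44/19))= 361/264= 1.37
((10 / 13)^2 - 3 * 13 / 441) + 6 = 161561 / 24843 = 6.50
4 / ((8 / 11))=11 / 2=5.50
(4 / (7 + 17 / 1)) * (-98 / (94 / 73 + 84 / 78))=-46501 / 6732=-6.91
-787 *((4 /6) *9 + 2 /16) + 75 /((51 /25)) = -650571 /136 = -4783.61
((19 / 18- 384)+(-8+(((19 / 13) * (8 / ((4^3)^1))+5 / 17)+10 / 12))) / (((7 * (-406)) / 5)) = 0.69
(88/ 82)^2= 1936/ 1681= 1.15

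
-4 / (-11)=4 / 11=0.36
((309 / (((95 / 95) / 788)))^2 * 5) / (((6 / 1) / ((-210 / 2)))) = -5187730980600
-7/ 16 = -0.44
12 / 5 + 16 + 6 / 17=1594 / 85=18.75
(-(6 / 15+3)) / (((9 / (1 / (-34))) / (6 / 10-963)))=-10.69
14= 14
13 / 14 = 0.93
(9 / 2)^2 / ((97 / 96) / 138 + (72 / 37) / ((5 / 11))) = 49630320 / 10510361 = 4.72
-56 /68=-14 /17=-0.82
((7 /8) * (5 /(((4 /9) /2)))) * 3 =945 /16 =59.06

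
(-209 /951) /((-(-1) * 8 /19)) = -3971 /7608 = -0.52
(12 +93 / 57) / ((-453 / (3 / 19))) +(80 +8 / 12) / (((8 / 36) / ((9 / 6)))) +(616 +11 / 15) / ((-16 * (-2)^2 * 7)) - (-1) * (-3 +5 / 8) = 540.74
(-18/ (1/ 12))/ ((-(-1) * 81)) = -8/ 3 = -2.67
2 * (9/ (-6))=-3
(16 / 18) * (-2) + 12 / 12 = -7 / 9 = -0.78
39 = 39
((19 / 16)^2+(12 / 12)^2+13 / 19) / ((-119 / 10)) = -75255 / 289408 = -0.26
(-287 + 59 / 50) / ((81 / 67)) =-236.42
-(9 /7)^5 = -59049 /16807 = -3.51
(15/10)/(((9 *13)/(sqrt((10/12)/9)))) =sqrt(30)/1404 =0.00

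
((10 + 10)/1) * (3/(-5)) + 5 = -7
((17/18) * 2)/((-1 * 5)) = -0.38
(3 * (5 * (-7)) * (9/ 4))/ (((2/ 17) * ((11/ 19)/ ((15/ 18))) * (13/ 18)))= -4002.21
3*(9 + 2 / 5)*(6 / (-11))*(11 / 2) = -423 / 5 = -84.60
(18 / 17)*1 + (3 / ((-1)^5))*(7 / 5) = -3.14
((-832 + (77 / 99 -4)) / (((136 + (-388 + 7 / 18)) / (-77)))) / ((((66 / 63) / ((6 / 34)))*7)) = -67653 / 10999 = -6.15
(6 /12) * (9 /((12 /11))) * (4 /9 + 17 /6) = 649 /48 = 13.52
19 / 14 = 1.36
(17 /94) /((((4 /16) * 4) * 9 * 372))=17 /314712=0.00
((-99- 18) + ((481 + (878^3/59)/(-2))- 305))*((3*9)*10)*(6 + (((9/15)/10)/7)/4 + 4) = -25589625698439/1652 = -15490088195.18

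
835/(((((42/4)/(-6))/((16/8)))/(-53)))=354040/7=50577.14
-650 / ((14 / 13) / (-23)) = 97175 / 7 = 13882.14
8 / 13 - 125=-1617 / 13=-124.38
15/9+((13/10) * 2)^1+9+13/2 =593/30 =19.77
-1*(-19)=19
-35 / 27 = -1.30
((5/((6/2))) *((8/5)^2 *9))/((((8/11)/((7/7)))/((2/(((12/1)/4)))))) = 176/5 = 35.20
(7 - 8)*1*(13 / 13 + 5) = -6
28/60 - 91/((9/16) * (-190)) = 1127/855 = 1.32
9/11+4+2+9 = 174/11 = 15.82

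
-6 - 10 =-16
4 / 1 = 4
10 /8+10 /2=25 /4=6.25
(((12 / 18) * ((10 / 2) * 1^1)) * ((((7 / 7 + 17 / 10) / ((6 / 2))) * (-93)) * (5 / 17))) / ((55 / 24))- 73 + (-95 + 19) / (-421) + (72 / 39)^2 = -1399920123 / 13304863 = -105.22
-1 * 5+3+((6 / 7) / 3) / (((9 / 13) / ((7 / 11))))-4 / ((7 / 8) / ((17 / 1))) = -55060 / 693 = -79.45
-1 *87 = -87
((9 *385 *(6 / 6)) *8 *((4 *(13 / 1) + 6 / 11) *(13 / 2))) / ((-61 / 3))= -28402920 / 61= -465621.64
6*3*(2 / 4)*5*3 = 135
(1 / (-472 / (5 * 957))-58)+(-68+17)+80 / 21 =-1143133 / 9912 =-115.33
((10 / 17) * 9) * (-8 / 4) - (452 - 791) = 5583 / 17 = 328.41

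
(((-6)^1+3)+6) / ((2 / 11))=33 / 2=16.50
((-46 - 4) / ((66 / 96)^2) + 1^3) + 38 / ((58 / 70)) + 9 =-175180 / 3509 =-49.92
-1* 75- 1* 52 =-127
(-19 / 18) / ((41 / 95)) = -1805 / 738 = -2.45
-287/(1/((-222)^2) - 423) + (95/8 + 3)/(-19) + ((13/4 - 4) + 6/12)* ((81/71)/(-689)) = -16120359494569/155012761811128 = -0.10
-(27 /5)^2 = -729 /25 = -29.16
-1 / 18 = -0.06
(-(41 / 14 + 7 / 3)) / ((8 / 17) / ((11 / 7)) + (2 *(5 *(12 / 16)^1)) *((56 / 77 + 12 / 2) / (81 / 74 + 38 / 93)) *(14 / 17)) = -7773233 / 41276424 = -0.19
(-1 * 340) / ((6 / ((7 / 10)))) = -119 / 3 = -39.67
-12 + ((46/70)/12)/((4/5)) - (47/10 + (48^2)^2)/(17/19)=-169445129509/28560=-5932952.71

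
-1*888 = -888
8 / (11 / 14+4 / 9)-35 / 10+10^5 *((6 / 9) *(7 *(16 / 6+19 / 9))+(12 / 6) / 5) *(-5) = -94983974863 / 8370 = -11348145.14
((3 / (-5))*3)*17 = -153 / 5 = -30.60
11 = 11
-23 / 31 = -0.74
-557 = -557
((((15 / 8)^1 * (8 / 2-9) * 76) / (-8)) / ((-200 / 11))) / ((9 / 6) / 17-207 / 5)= 0.12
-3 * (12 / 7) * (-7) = 36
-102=-102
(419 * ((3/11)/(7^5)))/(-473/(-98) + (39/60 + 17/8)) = 50280/56213927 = 0.00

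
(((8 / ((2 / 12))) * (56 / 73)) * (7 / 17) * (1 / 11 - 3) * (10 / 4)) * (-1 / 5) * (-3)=-903168 / 13651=-66.16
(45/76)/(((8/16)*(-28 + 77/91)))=-585/13414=-0.04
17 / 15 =1.13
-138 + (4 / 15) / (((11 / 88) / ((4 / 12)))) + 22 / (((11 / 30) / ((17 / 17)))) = -3478 / 45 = -77.29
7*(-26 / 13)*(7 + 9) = -224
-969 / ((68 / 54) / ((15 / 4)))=-23085 / 8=-2885.62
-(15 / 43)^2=-225 / 1849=-0.12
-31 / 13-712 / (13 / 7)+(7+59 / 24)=-117409 / 312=-376.31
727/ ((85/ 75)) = 10905/ 17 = 641.47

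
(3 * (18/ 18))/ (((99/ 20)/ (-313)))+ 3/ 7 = -43721/ 231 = -189.27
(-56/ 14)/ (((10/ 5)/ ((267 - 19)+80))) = -656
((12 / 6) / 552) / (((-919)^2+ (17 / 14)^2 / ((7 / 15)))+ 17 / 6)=343 / 79953468089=0.00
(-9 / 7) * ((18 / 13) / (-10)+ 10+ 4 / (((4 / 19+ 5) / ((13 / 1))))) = -127679 / 5005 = -25.51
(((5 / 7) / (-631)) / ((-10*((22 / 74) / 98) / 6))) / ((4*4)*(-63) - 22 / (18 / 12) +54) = -2331 / 10085273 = -0.00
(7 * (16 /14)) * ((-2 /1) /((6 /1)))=-2.67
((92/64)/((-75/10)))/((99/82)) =-943/5940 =-0.16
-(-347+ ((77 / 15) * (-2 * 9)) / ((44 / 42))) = 2176 / 5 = 435.20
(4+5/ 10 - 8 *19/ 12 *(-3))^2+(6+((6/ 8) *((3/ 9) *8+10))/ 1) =7287/ 4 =1821.75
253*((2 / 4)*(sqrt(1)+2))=759 / 2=379.50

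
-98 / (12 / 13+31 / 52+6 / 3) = -5096 / 183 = -27.85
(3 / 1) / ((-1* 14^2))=-3 / 196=-0.02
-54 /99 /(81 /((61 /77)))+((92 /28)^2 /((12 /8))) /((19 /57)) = 3455632 /160083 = 21.59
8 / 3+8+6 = 50 / 3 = 16.67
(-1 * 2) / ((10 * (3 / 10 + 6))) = -2 / 63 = -0.03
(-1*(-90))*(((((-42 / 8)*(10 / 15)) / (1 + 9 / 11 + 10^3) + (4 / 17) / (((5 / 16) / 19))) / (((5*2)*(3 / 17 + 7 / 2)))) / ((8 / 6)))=144688113 / 5510000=26.26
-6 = -6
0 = 0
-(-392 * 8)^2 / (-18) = 4917248 / 9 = 546360.89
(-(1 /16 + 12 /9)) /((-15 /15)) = 67 /48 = 1.40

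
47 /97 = 0.48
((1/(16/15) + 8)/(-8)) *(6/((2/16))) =-429/8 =-53.62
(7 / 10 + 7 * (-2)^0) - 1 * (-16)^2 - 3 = -2513 / 10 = -251.30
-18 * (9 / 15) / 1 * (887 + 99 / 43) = -9604.47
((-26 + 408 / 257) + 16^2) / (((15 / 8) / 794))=378058336 / 3855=98069.61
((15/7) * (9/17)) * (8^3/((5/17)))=13824/7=1974.86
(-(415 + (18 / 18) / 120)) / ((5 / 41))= -3403.07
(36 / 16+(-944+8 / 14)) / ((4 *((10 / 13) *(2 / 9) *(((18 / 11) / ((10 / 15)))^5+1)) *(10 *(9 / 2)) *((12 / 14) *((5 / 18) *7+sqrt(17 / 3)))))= 4690932477 / 11485777280 - 2010399633 *sqrt(51) / 28714443200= -0.09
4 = 4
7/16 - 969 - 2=-15529/16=-970.56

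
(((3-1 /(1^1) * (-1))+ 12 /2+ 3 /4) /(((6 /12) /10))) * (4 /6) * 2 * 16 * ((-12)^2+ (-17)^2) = 5958080 /3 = 1986026.67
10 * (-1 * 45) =-450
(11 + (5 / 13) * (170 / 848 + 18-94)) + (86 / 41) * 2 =-3154519 / 225992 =-13.96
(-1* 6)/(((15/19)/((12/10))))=-228/25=-9.12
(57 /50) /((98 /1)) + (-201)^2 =197964957 /4900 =40401.01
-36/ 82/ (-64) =9/ 1312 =0.01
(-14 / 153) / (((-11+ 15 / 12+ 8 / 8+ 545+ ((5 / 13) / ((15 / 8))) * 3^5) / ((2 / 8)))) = -182 / 4662981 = -0.00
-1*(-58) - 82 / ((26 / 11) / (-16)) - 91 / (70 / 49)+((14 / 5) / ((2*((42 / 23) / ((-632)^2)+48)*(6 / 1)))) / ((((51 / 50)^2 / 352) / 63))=16227172754644837 / 24850533996990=652.99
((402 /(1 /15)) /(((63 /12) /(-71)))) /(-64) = 71355 /56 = 1274.20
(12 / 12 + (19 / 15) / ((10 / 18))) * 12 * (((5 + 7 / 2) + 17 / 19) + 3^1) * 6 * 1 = 1390392 / 475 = 2927.14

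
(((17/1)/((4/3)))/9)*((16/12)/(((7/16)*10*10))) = 68/1575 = 0.04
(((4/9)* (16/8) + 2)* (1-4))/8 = -13/12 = -1.08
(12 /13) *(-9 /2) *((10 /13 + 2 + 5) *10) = -54540 /169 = -322.72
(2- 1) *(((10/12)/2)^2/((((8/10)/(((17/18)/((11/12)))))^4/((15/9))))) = 6525078125/8197085952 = 0.80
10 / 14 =5 / 7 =0.71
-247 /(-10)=247 /10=24.70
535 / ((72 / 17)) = 9095 / 72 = 126.32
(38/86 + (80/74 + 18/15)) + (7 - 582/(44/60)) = -68596344/87505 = -783.91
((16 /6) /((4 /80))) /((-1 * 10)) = -16 /3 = -5.33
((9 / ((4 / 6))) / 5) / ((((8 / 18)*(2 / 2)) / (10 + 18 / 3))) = 486 / 5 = 97.20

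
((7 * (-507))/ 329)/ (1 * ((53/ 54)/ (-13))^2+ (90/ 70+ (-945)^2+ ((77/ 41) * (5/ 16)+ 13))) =-286829668944/ 23745691586687869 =-0.00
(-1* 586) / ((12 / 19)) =-5567 / 6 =-927.83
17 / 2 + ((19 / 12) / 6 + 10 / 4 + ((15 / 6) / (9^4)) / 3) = 11.26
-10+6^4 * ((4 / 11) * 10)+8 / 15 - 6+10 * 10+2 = 791878 / 165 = 4799.26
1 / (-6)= -0.17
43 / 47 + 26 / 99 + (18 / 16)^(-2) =82399 / 41877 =1.97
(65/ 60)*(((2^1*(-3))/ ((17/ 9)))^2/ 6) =1053/ 578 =1.82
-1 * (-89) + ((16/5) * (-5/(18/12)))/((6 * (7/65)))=4567/63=72.49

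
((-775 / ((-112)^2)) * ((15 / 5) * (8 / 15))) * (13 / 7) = -2015 / 10976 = -0.18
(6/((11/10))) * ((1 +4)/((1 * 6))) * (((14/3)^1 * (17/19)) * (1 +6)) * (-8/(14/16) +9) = -11900/627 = -18.98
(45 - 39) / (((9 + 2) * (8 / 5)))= 15 / 44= 0.34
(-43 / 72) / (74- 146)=43 / 5184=0.01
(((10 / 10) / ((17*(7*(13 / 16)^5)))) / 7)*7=1048576 / 44183867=0.02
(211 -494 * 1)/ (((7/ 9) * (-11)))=2547/ 77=33.08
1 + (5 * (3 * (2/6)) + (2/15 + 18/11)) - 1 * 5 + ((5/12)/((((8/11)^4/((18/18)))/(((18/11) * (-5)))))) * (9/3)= -45669631/1351680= -33.79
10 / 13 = 0.77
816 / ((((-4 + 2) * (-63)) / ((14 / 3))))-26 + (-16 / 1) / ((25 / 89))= -52.74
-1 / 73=-0.01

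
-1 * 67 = -67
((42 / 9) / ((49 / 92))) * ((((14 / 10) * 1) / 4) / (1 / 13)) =598 / 15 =39.87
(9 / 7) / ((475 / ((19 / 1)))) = 0.05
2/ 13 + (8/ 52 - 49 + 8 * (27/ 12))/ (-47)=495/ 611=0.81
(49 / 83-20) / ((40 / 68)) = -33.00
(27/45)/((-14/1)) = -3/70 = -0.04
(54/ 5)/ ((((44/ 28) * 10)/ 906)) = 171234/ 275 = 622.67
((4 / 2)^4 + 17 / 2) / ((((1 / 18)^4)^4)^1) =2975268511866559168512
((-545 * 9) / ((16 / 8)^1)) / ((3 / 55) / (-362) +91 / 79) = -3857512725 / 1811573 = -2129.37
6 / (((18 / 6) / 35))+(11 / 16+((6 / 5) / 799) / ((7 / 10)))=6325875 / 89488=70.69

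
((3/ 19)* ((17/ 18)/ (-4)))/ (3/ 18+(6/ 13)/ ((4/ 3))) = -221/ 3040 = -0.07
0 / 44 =0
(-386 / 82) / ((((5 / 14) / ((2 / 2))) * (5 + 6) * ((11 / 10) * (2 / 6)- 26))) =16212 / 346819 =0.05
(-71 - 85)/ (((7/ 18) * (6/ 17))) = -7956/ 7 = -1136.57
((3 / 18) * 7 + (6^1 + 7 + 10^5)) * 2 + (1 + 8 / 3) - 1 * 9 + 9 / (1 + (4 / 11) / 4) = 800125 / 4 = 200031.25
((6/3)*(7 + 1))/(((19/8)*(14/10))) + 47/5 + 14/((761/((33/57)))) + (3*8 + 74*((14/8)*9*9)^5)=1097294798722515347267/259105280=4234938009455.13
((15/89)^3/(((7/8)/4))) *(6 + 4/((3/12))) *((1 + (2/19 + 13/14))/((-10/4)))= -257083200/656326139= -0.39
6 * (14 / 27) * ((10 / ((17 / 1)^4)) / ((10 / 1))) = 28 / 751689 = 0.00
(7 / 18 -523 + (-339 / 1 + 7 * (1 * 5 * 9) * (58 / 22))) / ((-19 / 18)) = 6169 / 209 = 29.52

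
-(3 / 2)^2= -9 / 4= -2.25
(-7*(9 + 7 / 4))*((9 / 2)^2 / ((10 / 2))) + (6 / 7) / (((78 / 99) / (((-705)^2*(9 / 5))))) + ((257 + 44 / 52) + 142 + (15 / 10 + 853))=7092501369 / 7280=974244.69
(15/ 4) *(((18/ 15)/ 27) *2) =0.33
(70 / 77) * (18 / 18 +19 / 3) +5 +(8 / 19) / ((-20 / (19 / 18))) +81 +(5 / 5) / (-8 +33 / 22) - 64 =16667 / 585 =28.49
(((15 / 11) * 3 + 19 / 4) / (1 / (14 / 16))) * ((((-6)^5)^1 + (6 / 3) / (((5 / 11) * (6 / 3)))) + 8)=-105731367 / 1760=-60074.64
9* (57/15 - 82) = -3519/5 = -703.80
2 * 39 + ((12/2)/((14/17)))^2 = 6423/49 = 131.08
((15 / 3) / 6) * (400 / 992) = 125 / 372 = 0.34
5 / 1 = 5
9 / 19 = 0.47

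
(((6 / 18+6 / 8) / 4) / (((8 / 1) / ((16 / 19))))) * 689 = 8957 / 456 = 19.64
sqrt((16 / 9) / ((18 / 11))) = 2 *sqrt(22) / 9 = 1.04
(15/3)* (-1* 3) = -15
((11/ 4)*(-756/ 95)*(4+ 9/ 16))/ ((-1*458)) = 151767/ 696160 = 0.22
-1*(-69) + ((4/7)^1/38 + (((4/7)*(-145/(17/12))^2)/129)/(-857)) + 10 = 111843509751/1416441887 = 78.96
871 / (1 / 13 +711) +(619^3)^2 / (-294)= -191335944130618.78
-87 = -87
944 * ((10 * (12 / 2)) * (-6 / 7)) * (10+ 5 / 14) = -24638400 / 49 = -502824.49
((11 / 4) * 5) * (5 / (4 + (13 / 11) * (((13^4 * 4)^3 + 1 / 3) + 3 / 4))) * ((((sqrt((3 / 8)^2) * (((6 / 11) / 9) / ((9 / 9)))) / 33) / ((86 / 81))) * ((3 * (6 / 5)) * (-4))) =-3645 / 10002147520102593043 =-0.00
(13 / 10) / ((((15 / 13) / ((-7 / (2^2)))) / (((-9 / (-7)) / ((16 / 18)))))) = -4563 / 1600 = -2.85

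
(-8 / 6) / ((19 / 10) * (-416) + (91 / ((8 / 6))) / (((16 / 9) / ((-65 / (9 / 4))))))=320 / 455871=0.00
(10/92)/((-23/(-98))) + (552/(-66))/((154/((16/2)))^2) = 15199967/34500851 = 0.44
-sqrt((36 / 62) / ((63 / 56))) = -4 * sqrt(31) / 31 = -0.72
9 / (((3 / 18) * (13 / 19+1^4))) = 513 / 16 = 32.06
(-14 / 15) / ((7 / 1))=-2 / 15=-0.13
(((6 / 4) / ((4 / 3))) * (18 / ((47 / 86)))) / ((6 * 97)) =1161 / 18236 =0.06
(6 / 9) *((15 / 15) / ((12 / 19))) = 19 / 18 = 1.06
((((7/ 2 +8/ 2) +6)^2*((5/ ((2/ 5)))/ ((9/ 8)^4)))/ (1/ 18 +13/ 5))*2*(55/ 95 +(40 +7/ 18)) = 1793408000/ 40869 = 43881.87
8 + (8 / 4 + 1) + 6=17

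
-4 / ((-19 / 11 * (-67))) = -44 / 1273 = -0.03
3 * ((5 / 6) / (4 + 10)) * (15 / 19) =75 / 532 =0.14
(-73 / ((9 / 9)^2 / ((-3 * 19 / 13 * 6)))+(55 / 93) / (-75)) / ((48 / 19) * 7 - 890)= -661721113 / 300569490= -2.20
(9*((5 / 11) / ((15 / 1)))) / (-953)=-3 / 10483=-0.00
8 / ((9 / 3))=8 / 3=2.67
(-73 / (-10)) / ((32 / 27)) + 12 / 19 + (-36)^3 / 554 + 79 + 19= 34650493 / 1684160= 20.57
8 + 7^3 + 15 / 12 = 1409 / 4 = 352.25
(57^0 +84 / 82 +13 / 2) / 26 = 699 / 2132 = 0.33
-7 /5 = -1.40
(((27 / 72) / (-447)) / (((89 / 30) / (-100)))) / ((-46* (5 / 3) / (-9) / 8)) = 8100 / 305003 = 0.03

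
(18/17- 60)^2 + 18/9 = 1004582/289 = 3476.06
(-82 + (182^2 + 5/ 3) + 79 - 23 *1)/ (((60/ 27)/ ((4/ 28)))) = 297897/ 140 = 2127.84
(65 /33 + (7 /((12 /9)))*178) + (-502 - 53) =25177 /66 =381.47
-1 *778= -778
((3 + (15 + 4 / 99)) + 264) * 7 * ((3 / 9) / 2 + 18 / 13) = 1074997 / 351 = 3062.67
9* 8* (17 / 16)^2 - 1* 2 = 2537 / 32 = 79.28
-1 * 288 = -288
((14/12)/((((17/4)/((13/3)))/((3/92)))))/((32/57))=1729/25024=0.07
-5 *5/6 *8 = -100/3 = -33.33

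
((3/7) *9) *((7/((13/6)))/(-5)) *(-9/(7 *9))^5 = 162/1092455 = 0.00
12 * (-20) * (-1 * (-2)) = -480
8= 8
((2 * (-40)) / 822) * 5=-200 / 411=-0.49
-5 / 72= -0.07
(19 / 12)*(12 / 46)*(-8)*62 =-4712 / 23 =-204.87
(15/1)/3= 5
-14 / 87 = -0.16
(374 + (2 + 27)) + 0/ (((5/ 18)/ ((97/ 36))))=403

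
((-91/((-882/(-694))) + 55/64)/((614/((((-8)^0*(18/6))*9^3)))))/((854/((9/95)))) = -0.03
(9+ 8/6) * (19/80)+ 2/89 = 52901/21360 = 2.48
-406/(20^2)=-203/200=-1.02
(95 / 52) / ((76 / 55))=275 / 208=1.32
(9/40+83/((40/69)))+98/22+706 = 46962/55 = 853.85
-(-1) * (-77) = -77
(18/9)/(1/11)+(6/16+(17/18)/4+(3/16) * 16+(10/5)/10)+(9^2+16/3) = 10093/90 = 112.14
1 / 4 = 0.25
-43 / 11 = -3.91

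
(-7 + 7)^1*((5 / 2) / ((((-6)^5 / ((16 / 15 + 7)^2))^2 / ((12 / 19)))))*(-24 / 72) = 0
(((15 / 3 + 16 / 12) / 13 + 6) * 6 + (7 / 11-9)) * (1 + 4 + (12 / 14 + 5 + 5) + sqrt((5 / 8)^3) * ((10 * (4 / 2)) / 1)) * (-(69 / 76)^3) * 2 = -4193417385 / 5781776-944463375 * sqrt(10) / 6607744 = -1177.28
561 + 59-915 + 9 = -286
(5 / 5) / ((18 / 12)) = 2 / 3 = 0.67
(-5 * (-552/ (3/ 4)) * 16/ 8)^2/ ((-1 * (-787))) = 54169600/ 787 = 68830.50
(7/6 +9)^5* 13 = 10979751913/7776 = 1412005.13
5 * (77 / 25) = 77 / 5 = 15.40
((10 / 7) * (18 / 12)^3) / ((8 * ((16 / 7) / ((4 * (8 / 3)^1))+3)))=3 / 16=0.19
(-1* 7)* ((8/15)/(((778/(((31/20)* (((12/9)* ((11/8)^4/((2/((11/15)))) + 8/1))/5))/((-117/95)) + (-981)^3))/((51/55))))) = 1863669750419173837/443646720000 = 4200796.86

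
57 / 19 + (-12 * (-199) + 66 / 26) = 31116 / 13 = 2393.54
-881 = -881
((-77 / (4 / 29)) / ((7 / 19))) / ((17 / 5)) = -30305 / 68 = -445.66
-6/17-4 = -74/17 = -4.35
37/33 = 1.12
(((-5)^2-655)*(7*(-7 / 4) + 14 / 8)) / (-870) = -7.60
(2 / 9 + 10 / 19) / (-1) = -128 / 171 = -0.75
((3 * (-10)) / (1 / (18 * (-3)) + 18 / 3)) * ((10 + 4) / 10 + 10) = -972 / 17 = -57.18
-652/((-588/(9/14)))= 489/686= 0.71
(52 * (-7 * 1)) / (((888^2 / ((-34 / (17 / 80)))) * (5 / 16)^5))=190840832 / 7700625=24.78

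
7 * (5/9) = 35/9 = 3.89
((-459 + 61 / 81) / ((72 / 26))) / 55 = -241267 / 80190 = -3.01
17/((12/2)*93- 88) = 17/470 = 0.04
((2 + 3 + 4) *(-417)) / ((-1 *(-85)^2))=3753 / 7225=0.52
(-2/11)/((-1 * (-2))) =-1/11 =-0.09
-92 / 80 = -23 / 20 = -1.15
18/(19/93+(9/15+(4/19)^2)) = 1510785/71227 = 21.21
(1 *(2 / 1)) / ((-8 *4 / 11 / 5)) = -55 / 16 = -3.44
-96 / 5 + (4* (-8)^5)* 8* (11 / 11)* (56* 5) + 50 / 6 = -293601290.87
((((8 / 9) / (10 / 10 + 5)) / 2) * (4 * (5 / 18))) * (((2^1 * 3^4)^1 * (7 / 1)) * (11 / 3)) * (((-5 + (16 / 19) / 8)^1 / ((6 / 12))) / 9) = -190960 / 513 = -372.24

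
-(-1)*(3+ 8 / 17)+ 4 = 127 / 17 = 7.47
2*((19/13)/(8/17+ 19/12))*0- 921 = -921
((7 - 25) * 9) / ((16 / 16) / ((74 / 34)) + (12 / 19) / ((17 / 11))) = -1936062 / 10375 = -186.61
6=6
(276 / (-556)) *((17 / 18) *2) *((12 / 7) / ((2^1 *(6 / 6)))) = -782 / 973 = -0.80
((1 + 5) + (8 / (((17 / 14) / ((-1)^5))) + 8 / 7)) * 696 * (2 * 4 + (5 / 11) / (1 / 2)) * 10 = 584640 / 17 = 34390.59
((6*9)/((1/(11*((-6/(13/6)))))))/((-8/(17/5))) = 45441/65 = 699.09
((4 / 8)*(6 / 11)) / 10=3 / 110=0.03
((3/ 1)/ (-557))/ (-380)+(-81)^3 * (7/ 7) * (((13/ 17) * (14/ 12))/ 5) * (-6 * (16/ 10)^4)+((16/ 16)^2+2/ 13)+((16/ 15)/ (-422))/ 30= 207011101296542626009/ 55518285712500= 3728701.25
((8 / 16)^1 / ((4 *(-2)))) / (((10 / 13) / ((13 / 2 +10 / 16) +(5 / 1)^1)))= -1261 / 1280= -0.99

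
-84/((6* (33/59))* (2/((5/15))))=-4.17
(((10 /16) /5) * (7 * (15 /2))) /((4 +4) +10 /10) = 35 /48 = 0.73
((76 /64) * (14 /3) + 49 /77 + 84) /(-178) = -23807 /46992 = -0.51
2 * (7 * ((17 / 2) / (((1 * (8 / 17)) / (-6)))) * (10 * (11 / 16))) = -333795 / 32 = -10431.09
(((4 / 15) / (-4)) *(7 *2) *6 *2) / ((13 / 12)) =-672 / 65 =-10.34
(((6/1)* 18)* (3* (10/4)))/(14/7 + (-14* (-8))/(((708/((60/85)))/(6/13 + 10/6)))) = 3168477/8753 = 361.99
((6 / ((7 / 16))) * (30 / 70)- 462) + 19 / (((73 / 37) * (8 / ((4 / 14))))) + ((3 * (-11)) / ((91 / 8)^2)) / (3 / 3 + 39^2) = -455.78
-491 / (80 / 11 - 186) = 5401 / 1966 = 2.75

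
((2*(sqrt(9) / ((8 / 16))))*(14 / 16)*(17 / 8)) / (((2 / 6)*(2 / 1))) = 1071 / 32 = 33.47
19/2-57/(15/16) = -513/10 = -51.30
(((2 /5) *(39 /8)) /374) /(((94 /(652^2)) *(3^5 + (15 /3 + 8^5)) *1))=1036191 /1450888120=0.00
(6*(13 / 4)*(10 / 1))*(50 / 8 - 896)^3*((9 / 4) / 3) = -26371803439215 / 256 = -103014857184.43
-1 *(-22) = 22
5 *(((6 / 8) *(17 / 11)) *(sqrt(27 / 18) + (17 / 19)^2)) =73695 / 15884 + 255 *sqrt(6) / 88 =11.74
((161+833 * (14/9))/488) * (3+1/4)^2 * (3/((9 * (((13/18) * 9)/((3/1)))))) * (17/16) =2897531/562176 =5.15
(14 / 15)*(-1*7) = -98 / 15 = -6.53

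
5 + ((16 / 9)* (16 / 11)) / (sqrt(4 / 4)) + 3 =1048 / 99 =10.59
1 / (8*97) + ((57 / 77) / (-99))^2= 6736817 / 5010384456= 0.00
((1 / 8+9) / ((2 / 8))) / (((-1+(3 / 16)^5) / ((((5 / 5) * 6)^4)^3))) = -83312042588504064 / 1048333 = -79470972094.27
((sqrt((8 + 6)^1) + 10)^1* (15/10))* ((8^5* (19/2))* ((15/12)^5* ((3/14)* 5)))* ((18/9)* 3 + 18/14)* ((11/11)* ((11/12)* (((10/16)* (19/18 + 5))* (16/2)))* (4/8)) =30256015625* sqrt(14)/196 + 151280078125/98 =2121264288.81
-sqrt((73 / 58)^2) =-73 / 58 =-1.26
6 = 6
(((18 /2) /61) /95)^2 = 81 /33582025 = 0.00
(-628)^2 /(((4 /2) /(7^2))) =9662408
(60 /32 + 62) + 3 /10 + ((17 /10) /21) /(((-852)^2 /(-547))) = 9782817433 /152439840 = 64.17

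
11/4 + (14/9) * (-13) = -629/36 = -17.47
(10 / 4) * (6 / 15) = 1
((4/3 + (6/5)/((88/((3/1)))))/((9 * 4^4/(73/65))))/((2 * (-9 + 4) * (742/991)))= -65615101/733404672000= -0.00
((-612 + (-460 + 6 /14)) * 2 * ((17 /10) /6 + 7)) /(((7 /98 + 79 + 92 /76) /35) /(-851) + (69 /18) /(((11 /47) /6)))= -4081074178181 /25692968115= -158.84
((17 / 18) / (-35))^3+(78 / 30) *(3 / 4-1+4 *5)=12839908537 / 250047000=51.35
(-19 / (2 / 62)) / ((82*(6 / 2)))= -589 / 246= -2.39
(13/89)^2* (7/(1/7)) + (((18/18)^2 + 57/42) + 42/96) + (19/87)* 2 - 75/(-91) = 5118234083/1003368912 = 5.10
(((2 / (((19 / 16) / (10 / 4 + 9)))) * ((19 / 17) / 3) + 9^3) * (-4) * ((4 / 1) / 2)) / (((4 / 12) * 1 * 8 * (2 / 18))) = -337923 / 17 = -19877.82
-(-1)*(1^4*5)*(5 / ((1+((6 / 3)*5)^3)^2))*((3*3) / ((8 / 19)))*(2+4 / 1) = 0.00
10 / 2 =5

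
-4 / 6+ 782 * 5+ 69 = 11935 / 3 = 3978.33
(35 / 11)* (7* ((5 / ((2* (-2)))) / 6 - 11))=-249.64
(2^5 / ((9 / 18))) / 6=32 / 3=10.67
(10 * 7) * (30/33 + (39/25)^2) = 321734/1375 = 233.99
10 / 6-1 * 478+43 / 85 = -121336 / 255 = -475.83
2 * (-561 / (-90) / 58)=187 / 870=0.21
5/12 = 0.42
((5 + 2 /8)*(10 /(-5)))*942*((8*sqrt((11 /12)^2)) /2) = -36267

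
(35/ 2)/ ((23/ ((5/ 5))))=35/ 46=0.76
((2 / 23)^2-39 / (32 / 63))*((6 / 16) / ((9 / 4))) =-1299625 / 101568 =-12.80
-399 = -399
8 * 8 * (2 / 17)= 128 / 17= 7.53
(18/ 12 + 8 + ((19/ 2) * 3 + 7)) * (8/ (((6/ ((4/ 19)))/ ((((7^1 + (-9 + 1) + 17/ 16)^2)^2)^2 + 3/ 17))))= 193273528575/ 86704652288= 2.23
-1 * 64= -64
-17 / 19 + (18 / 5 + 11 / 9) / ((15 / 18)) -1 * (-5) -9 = 1271 / 1425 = 0.89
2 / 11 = 0.18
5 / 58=0.09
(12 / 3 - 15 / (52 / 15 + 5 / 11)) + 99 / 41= 68686 / 26527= 2.59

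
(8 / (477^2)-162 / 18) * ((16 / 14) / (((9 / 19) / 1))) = -311258456 / 14334327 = -21.71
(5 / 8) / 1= 5 / 8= 0.62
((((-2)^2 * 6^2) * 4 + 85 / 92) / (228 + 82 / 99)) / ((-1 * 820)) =-5254623 / 1709017760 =-0.00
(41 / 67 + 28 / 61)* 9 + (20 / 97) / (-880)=168125237 / 17443316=9.64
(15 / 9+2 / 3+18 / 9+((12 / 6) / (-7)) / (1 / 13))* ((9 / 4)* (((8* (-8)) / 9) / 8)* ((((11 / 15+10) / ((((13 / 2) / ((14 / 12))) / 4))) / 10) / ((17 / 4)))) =-2576 / 11475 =-0.22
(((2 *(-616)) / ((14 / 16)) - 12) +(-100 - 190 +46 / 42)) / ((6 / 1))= -35887 / 126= -284.82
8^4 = 4096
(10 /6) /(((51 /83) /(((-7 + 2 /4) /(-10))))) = 1079 /612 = 1.76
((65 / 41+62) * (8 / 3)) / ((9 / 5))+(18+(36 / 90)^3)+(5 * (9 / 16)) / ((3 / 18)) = 47652491 / 369000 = 129.14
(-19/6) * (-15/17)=95/34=2.79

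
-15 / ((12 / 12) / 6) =-90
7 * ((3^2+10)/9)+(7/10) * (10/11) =1526/99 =15.41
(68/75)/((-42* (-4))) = 17/3150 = 0.01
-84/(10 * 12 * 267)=-7/2670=-0.00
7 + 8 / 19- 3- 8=-68 / 19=-3.58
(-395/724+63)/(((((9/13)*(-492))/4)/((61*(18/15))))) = -35857081/667890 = -53.69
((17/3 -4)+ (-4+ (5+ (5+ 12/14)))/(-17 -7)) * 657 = 6351/7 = 907.29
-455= -455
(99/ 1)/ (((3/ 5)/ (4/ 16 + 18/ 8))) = 825/ 2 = 412.50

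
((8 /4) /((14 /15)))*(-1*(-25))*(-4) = -1500 /7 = -214.29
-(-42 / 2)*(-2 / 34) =-21 / 17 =-1.24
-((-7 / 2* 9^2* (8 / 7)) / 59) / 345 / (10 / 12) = 648 / 33925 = 0.02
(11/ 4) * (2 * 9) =99/ 2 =49.50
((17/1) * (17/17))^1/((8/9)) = 153/8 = 19.12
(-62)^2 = 3844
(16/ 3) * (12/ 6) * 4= 128/ 3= 42.67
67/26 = 2.58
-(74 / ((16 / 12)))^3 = -1367631 / 8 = -170953.88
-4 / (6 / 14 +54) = -28 / 381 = -0.07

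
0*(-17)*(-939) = 0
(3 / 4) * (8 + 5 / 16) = 399 / 64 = 6.23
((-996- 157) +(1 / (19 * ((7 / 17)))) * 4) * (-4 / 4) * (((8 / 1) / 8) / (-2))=-153281 / 266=-576.24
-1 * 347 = -347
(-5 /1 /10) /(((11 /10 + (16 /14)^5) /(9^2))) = -6806835 /512557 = -13.28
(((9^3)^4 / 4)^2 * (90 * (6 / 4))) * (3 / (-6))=-10768469815377788831553735 / 32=-336514681730555900986054.20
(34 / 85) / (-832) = -1 / 2080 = -0.00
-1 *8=-8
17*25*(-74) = -31450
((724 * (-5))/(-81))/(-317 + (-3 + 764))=0.10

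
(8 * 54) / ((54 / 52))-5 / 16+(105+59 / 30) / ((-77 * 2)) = 7669069 / 18480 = 414.99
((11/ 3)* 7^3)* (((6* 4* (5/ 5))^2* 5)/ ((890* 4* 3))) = 30184/ 89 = 339.15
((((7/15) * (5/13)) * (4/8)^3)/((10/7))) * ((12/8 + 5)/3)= 49/1440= 0.03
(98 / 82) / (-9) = -49 / 369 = -0.13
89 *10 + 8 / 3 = 2678 / 3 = 892.67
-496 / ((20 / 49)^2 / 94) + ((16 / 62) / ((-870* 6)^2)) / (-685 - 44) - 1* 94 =-21549033038159713 / 76973323950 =-279954.56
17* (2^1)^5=544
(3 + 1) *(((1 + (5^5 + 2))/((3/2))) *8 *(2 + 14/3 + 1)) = 4604416/9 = 511601.78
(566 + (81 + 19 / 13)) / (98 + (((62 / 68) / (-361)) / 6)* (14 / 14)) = 620818920 / 93822053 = 6.62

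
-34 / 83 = -0.41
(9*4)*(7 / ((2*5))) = 126 / 5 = 25.20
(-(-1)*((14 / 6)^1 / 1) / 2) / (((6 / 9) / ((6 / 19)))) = 21 / 38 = 0.55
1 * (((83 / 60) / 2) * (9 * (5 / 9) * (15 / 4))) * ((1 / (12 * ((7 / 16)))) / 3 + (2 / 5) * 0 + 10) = 131555 / 1008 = 130.51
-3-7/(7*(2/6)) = -6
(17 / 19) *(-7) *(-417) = 2611.74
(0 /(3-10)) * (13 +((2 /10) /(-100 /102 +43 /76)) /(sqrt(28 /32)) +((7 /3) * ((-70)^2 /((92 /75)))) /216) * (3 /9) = 0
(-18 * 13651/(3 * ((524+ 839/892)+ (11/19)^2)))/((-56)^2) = -3296839359/66304878808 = -0.05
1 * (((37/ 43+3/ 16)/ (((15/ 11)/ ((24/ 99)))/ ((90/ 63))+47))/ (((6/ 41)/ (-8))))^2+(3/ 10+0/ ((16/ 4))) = 34595308007/ 22106736450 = 1.56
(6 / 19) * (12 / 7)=72 / 133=0.54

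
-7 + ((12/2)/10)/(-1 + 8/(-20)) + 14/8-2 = -215/28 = -7.68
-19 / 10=-1.90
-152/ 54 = -76/ 27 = -2.81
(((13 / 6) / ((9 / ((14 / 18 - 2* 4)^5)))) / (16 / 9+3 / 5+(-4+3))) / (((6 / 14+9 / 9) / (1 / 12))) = -105586446875 / 527189472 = -200.28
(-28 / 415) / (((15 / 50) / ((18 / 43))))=-336 / 3569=-0.09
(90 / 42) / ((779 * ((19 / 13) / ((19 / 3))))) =65 / 5453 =0.01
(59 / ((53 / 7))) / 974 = 413 / 51622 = 0.01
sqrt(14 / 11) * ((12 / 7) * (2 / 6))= 4 * sqrt(154) / 77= 0.64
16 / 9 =1.78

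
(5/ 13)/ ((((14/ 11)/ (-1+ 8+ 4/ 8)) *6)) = 275/ 728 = 0.38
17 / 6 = 2.83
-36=-36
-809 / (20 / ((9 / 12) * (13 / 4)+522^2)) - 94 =-3527094527 / 320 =-11022170.40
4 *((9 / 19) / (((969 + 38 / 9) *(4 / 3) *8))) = 243 / 1331368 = 0.00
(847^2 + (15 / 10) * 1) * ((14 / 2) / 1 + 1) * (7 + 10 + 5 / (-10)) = 94698186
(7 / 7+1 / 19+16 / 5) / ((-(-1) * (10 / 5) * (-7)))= -202 / 665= -0.30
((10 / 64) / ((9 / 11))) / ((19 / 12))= 55 / 456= 0.12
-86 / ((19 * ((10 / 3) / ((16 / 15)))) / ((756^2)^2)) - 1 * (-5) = -473131660449.00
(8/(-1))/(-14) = 4/7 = 0.57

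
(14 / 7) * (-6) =-12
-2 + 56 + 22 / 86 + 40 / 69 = 162697 / 2967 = 54.84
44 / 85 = 0.52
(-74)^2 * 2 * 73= 799496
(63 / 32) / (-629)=-63 / 20128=-0.00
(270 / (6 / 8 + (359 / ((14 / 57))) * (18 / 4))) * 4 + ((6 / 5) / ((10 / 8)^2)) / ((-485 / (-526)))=927838104 / 930533125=1.00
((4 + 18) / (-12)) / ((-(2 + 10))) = 11 / 72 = 0.15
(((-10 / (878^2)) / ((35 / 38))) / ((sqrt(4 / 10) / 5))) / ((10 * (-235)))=19 * sqrt(10) / 1268104180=0.00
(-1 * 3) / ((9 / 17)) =-17 / 3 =-5.67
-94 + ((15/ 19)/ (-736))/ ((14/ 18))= -94.00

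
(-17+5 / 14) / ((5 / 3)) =-9.99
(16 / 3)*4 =64 / 3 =21.33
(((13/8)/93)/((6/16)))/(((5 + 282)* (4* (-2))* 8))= -13/5124672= -0.00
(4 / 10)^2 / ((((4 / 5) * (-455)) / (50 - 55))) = 1 / 455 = 0.00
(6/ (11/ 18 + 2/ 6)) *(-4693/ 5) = -506844/ 85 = -5962.87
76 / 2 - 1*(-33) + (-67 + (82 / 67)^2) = 24680 / 4489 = 5.50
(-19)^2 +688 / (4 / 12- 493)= 265747 / 739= 359.60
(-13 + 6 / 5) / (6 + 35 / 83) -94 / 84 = -330929 / 111930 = -2.96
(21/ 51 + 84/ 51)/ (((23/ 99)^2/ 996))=341662860/ 8993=37992.09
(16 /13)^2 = 256 /169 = 1.51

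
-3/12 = -1/4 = -0.25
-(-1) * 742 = 742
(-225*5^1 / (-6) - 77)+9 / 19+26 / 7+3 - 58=15877 / 266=59.69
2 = 2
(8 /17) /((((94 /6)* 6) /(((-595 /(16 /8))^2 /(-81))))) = -20825 /3807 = -5.47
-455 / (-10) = 91 / 2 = 45.50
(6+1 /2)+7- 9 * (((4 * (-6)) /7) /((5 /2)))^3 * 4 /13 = 23011749 /1114750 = 20.64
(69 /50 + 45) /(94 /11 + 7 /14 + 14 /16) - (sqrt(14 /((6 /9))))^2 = -118763 /7275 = -16.32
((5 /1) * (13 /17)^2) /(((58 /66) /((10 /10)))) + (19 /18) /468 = 235062479 /70601544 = 3.33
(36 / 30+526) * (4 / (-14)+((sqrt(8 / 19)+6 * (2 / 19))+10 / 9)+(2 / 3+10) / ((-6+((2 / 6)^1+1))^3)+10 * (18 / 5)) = 5272 * sqrt(38) / 95+5774969888 / 293265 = 20034.08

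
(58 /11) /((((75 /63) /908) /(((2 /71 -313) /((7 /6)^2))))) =-126386648352 /136675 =-924723.97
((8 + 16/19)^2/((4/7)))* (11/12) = 45276/361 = 125.42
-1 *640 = -640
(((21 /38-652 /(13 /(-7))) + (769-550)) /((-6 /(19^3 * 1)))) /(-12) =101762651 /1872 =54360.39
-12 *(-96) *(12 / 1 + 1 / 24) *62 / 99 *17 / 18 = 2436848 / 297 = 8204.88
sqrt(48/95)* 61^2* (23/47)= 342332* sqrt(285)/4465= 1294.34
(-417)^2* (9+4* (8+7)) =11998341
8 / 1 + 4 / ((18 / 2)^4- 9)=13105 / 1638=8.00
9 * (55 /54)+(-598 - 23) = -3671 /6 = -611.83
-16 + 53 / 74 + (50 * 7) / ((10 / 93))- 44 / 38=4553413 / 1406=3238.56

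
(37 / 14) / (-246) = -37 / 3444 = -0.01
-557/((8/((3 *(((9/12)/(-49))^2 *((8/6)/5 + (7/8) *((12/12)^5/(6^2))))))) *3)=-233383/49172480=-0.00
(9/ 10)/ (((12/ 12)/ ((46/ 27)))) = 23/ 15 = 1.53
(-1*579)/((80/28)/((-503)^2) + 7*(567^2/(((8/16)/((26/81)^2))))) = -1025445477/821305671388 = -0.00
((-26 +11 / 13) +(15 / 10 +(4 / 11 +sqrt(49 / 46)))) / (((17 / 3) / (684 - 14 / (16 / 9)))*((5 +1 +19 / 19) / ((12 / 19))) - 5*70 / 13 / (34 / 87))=5512490397 / 16283714986 - 10758501*sqrt(46) / 4863966814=0.32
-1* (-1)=1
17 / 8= 2.12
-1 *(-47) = 47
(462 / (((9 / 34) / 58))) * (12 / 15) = 1214752 / 15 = 80983.47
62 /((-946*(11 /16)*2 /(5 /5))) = -248 /5203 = -0.05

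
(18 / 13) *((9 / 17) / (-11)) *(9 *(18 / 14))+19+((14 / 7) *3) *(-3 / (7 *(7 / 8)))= 1821343 / 119119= 15.29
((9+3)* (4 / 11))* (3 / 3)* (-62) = -2976 / 11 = -270.55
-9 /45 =-1 /5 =-0.20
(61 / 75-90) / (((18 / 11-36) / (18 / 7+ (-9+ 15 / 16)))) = -3016739 / 211680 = -14.25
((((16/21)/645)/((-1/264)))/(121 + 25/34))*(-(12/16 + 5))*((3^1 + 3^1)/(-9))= -550528/56062755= -0.01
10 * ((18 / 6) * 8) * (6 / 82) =720 / 41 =17.56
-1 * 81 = -81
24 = 24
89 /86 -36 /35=0.01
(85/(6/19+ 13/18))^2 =33802596/5041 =6705.53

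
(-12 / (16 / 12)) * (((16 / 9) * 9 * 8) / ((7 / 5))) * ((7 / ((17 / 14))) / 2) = -40320 / 17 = -2371.76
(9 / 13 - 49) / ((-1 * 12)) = 157 / 39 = 4.03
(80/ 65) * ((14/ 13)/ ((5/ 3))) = 672/ 845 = 0.80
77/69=1.12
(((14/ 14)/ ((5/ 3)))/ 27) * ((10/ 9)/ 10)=1/ 405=0.00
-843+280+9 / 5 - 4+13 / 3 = -8413 / 15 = -560.87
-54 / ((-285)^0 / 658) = -35532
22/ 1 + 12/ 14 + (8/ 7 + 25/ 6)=169/ 6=28.17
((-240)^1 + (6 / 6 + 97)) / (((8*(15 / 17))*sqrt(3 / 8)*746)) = -1207*sqrt(6) / 67140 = -0.04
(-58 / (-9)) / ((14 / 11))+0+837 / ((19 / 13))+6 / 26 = 8993923 / 15561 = 577.98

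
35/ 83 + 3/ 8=529/ 664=0.80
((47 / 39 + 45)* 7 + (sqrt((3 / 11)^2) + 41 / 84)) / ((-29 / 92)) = -1028.49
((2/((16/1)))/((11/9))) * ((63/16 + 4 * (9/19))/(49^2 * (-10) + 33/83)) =-1324431/53311305344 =-0.00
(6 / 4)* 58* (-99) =-8613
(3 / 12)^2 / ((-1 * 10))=-0.01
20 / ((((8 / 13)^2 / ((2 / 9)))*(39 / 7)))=455 / 216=2.11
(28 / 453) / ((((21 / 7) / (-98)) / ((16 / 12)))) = -10976 / 4077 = -2.69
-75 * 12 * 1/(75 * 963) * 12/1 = -16/107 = -0.15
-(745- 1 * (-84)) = -829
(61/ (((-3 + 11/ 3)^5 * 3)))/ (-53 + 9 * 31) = 4941/ 7232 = 0.68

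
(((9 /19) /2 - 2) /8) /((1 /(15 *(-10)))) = 5025 /152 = 33.06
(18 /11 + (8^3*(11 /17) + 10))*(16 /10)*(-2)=-1026048 /935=-1097.38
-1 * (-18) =18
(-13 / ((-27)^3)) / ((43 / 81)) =13 / 10449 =0.00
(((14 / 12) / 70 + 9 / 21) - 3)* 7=-1073 / 60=-17.88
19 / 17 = 1.12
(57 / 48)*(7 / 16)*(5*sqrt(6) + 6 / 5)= 399 / 640 + 665*sqrt(6) / 256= 6.99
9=9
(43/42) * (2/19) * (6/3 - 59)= -43/7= -6.14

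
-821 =-821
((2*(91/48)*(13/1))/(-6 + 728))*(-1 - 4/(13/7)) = -3731/17328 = -0.22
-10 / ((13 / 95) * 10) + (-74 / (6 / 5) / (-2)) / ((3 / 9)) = 2215 / 26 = 85.19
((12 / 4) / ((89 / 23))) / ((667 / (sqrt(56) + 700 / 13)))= 6 * sqrt(14) / 2581 + 2100 / 33553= 0.07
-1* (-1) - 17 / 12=-0.42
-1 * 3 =-3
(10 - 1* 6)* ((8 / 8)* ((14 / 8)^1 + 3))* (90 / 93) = 570 / 31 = 18.39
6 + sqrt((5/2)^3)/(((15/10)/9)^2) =6 + 45*sqrt(10) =148.30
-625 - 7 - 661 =-1293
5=5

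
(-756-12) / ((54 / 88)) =-11264 / 9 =-1251.56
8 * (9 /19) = 72 /19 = 3.79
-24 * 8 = -192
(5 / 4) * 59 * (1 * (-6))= -885 / 2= -442.50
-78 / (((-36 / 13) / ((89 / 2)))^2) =-17402437 / 864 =-20141.71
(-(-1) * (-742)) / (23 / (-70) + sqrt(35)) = -3635800 * sqrt(35) / 170971 - 1194620 / 170971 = -132.80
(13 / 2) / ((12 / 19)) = 247 / 24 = 10.29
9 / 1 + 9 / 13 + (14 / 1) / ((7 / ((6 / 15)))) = 682 / 65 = 10.49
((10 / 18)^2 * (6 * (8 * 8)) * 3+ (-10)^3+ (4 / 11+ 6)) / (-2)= 31585 / 99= 319.04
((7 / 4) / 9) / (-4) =-7 / 144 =-0.05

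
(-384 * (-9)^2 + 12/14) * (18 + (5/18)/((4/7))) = -48297997/84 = -574976.15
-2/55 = -0.04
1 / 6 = 0.17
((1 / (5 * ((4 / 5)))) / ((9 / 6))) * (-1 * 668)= -334 / 3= -111.33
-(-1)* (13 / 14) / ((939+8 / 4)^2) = 13 / 12396734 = 0.00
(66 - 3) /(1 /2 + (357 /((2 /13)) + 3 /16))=1008 /37139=0.03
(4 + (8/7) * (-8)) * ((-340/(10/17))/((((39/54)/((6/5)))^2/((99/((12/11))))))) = 22025434464/29575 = 744731.51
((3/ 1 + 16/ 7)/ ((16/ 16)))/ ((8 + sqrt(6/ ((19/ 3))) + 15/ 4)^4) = 6271758784066816/ 21131674550222985847 - 46570313601024* sqrt(38)/ 3018810650031855121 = 0.00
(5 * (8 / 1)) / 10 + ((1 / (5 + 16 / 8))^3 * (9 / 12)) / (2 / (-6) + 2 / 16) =6842 / 1715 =3.99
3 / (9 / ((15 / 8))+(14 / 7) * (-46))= -15 / 436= -0.03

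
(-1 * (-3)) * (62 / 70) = 2.66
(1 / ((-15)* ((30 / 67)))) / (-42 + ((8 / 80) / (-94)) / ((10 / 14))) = 6298 / 1776663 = 0.00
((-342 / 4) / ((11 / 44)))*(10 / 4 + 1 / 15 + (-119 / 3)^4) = -38101484491 / 45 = -846699655.36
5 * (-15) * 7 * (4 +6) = -5250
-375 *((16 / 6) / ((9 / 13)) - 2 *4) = 14000 / 9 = 1555.56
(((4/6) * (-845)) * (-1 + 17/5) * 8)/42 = -5408/21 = -257.52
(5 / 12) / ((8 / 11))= 55 / 96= 0.57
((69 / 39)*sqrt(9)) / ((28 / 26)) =69 / 14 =4.93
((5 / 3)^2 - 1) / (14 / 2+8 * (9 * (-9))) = -16 / 5769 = -0.00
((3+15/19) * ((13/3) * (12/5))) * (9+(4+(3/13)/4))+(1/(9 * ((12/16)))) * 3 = 440372/855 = 515.05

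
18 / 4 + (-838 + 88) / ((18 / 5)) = -1223 / 6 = -203.83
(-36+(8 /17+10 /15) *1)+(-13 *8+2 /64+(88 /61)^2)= -830439925 /6072672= -136.75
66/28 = 33/14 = 2.36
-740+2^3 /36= -6658 /9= -739.78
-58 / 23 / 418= -0.01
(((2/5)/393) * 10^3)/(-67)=-400/26331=-0.02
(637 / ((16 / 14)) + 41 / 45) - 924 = -131657 / 360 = -365.71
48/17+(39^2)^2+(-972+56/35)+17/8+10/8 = 1572484223/680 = 2312476.80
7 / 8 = 0.88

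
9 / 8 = 1.12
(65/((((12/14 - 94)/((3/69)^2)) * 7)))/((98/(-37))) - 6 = -6.00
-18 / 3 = -6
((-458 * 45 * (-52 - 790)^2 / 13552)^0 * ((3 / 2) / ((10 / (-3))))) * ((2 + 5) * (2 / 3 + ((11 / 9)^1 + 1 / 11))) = -343 / 55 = -6.24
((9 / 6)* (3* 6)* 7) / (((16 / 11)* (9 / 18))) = 2079 / 8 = 259.88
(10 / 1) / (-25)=-2 / 5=-0.40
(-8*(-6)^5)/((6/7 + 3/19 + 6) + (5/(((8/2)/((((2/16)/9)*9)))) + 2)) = 6782.91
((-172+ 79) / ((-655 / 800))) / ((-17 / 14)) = -208320 / 2227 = -93.54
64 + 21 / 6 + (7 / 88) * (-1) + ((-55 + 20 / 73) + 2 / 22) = 82133 / 6424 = 12.79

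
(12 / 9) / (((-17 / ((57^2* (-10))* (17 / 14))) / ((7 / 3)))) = 7220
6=6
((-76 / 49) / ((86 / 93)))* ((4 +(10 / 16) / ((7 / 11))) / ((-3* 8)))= 0.35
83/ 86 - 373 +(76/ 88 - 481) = -403077/ 473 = -852.17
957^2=915849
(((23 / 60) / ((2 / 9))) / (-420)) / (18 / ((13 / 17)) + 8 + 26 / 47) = -14053 / 109804800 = -0.00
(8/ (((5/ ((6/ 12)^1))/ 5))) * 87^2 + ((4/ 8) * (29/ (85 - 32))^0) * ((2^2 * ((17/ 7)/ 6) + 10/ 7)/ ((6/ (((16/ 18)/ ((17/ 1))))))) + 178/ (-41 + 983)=45817673201/ 1513323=30276.20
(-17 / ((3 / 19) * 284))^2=104329 / 725904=0.14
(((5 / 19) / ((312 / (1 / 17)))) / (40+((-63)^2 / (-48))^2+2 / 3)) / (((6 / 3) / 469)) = 37520 / 22180037581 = 0.00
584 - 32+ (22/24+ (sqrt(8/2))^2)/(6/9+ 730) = 4839995/8768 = 552.01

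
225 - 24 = 201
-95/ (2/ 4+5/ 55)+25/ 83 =-160.47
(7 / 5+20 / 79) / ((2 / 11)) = 7183 / 790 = 9.09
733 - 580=153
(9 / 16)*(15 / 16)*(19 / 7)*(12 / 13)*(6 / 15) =1539 / 2912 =0.53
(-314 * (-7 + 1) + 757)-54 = 2587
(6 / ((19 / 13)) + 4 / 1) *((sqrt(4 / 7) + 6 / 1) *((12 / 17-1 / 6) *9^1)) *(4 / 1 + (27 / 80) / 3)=119427 *sqrt(7) / 2584 + 2507967 / 2584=1092.86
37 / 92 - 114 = -10451 / 92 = -113.60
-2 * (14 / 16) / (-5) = 7 / 20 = 0.35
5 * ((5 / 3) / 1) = 25 / 3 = 8.33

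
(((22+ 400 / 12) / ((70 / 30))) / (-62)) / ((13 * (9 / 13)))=-83 / 1953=-0.04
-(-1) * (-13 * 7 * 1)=-91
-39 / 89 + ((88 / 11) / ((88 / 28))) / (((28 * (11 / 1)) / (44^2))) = 1385 / 89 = 15.56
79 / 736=0.11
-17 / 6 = -2.83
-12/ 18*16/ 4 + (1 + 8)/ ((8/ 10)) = 103/ 12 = 8.58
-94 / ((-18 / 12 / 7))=1316 / 3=438.67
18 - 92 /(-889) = 16094 /889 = 18.10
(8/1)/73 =8/73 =0.11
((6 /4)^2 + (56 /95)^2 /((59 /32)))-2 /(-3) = 19840849 /6389700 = 3.11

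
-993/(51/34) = -662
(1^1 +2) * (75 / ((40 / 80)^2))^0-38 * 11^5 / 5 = -1223984.60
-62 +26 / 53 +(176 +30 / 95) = 114.81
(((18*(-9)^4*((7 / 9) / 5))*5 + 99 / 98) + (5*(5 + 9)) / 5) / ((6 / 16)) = 36012652 / 147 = 244984.03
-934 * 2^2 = -3736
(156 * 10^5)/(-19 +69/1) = 312000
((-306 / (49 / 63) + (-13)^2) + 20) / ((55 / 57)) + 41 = -65782 / 385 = -170.86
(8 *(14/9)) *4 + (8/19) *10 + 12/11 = 55.08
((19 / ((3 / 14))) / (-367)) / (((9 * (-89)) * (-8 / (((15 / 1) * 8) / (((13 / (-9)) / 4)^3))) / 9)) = 62052480 / 71760611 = 0.86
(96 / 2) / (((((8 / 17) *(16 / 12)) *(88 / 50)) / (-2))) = -3825 / 44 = -86.93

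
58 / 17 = 3.41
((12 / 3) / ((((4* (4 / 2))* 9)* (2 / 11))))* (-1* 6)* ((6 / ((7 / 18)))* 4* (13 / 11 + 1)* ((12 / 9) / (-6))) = 384 / 7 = 54.86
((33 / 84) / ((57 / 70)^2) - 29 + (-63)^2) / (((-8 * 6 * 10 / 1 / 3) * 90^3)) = -2560597 / 75792672000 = -0.00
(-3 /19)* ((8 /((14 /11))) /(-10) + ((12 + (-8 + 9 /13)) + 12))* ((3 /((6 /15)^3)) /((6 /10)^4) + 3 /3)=-572594369 /622440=-919.92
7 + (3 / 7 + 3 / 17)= 905 / 119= 7.61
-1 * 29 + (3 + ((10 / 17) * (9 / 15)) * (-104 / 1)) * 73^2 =-3054010 / 17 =-179647.65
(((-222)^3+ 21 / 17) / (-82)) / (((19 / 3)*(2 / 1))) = 557993385 / 52972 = 10533.74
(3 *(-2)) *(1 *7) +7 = -35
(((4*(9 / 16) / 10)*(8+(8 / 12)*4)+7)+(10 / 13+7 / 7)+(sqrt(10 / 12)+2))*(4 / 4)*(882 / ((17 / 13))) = 1911*sqrt(30) / 17+754992 / 85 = 9497.96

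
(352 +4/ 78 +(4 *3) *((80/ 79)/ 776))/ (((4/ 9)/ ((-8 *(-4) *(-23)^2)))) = 1335843538320/ 99619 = 13409525.68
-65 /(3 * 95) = -13 /57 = -0.23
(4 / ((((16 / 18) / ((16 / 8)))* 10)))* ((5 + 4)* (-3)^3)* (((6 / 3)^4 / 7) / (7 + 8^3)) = -5832 / 6055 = -0.96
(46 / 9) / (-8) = -23 / 36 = -0.64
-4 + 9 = 5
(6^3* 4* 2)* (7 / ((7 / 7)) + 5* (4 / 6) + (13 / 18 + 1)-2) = 17376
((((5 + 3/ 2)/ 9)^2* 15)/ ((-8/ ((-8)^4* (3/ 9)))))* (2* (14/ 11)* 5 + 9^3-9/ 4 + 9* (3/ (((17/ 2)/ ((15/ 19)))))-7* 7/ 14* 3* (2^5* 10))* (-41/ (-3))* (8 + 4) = 164997689434240/ 287793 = 573320718.14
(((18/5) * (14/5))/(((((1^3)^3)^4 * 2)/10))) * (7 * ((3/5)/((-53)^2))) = 0.08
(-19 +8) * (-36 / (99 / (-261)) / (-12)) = 87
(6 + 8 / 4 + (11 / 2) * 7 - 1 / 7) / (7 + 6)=649 / 182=3.57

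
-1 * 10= -10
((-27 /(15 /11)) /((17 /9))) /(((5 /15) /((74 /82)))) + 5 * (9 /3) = -46626 /3485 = -13.38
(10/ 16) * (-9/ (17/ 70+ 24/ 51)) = -8925/ 1132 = -7.88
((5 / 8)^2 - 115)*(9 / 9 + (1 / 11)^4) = -53699535 / 468512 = -114.62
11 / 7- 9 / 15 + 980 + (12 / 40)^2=686743 / 700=981.06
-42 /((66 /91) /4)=-2548 /11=-231.64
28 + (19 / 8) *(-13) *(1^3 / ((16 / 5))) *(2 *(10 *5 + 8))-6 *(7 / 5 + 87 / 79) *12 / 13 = -13968109 / 12640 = -1105.07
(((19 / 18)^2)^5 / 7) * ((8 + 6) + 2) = 3.92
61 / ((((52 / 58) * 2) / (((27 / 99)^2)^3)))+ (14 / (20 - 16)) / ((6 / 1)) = 82540427 / 138181758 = 0.60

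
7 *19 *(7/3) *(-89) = -82859/3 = -27619.67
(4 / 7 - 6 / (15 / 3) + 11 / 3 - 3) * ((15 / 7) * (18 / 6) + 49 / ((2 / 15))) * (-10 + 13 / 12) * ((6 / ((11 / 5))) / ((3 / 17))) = -3174155 / 1617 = -1962.99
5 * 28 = 140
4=4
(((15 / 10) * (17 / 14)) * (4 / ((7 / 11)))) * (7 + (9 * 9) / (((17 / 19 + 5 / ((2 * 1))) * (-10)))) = 52.83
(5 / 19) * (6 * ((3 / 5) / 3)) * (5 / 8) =15 / 76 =0.20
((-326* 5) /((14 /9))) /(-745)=1467 /1043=1.41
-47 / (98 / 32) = -15.35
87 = 87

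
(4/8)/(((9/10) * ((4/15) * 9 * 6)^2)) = 125/46656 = 0.00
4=4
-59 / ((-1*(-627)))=-59 / 627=-0.09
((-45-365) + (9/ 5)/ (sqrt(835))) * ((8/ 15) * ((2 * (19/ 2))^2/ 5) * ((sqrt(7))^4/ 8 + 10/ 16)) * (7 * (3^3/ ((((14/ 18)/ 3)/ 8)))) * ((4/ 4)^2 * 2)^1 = -6214999104/ 5 + 682134048 * sqrt(835)/ 104375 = -1242810971.02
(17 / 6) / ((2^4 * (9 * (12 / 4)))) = 17 / 2592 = 0.01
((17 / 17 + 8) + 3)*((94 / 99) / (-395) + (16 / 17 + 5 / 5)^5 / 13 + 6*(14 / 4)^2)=218325465430714 / 240601867935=907.41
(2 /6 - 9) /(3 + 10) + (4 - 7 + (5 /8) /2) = -161 /48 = -3.35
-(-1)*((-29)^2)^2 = 707281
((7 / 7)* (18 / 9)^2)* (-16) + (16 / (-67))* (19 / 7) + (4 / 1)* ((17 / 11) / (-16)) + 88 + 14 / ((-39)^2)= 721113619 / 31387356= 22.97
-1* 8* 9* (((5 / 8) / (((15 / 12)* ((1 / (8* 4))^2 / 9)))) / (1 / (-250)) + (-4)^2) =82942848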